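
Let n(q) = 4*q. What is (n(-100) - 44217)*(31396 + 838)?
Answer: -1438184378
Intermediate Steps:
(n(-100) - 44217)*(31396 + 838) = (4*(-100) - 44217)*(31396 + 838) = (-400 - 44217)*32234 = -44617*32234 = -1438184378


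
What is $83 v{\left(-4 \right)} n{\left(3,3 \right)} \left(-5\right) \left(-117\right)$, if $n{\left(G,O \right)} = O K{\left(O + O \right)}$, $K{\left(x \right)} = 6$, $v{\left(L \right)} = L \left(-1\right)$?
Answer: $3495960$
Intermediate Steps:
$v{\left(L \right)} = - L$
$n{\left(G,O \right)} = 6 O$ ($n{\left(G,O \right)} = O 6 = 6 O$)
$83 v{\left(-4 \right)} n{\left(3,3 \right)} \left(-5\right) \left(-117\right) = 83 \left(-1\right) \left(-4\right) 6 \cdot 3 \left(-5\right) \left(-117\right) = 83 \cdot 4 \cdot 18 \left(-5\right) \left(-117\right) = 83 \cdot 72 \left(-5\right) \left(-117\right) = 83 \left(-360\right) \left(-117\right) = \left(-29880\right) \left(-117\right) = 3495960$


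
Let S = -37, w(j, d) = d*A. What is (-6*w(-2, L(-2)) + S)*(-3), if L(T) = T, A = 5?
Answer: -69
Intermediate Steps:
w(j, d) = 5*d (w(j, d) = d*5 = 5*d)
(-6*w(-2, L(-2)) + S)*(-3) = (-30*(-2) - 37)*(-3) = (-6*(-10) - 37)*(-3) = (60 - 37)*(-3) = 23*(-3) = -69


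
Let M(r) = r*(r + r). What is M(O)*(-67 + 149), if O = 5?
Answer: 4100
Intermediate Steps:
M(r) = 2*r² (M(r) = r*(2*r) = 2*r²)
M(O)*(-67 + 149) = (2*5²)*(-67 + 149) = (2*25)*82 = 50*82 = 4100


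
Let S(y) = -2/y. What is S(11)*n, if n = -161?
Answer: 322/11 ≈ 29.273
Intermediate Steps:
S(11)*n = -2/11*(-161) = 322/11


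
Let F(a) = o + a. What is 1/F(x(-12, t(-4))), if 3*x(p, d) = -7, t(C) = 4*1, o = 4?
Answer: ⅗ ≈ 0.60000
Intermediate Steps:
t(C) = 4
x(p, d) = -7/3 (x(p, d) = (⅓)*(-7) = -7/3)
F(a) = 4 + a
1/F(x(-12, t(-4))) = 1/(4 - 7/3) = 1/(5/3) = ⅗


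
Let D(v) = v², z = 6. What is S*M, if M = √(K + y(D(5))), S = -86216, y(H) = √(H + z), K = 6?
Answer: -86216*√(6 + √31) ≈ -2.9323e+5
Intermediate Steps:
y(H) = √(6 + H) (y(H) = √(H + 6) = √(6 + H))
M = √(6 + √31) (M = √(6 + √(6 + 5²)) = √(6 + √(6 + 25)) = √(6 + √31) ≈ 3.4011)
S*M = -86216*√(6 + √31)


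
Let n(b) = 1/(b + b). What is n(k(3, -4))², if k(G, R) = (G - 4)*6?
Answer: 1/144 ≈ 0.0069444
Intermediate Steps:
k(G, R) = -24 + 6*G (k(G, R) = (-4 + G)*6 = -24 + 6*G)
n(b) = 1/(2*b)
n(k(3, -4))² = (1/(2*(-24 + 6*3)))² = (1/(2*(-24 + 18)))² = ((½)/(-6))² = ((½)*(-⅙))² = (-1/12)² = 1/144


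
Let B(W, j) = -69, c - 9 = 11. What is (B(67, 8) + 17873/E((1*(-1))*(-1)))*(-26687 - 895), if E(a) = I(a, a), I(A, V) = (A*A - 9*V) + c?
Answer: -78355865/2 ≈ -3.9178e+7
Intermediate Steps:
c = 20 (c = 9 + 11 = 20)
I(A, V) = 20 + A² - 9*V (I(A, V) = (A*A - 9*V) + 20 = (A² - 9*V) + 20 = 20 + A² - 9*V)
E(a) = 20 + a² - 9*a
(B(67, 8) + 17873/E((1*(-1))*(-1)))*(-26687 - 895) = (-69 + 17873/(20 + ((1*(-1))*(-1))² - 9*1*(-1)*(-1)))*(-26687 - 895) = (-69 + 17873/(20 + (-1*(-1))² - (-9)*(-1)))*(-27582) = (-69 + 17873/(20 + 1² - 9*1))*(-27582) = (-69 + 17873/(20 + 1 - 9))*(-27582) = (-69 + 17873/12)*(-27582) = (17045/12)*(-27582) = -78355865/2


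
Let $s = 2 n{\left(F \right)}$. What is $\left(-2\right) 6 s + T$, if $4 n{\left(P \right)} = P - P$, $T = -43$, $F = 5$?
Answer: $-43$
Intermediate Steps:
$n{\left(P \right)} = 0$ ($n{\left(P \right)} = \frac{P - P}{4} = \frac{1}{4} \cdot 0 = 0$)
$s = 0$ ($s = 2 \cdot 0 = 0$)
$\left(-2\right) 6 s + T = \left(-2\right) 6 \cdot 0 - 43 = \left(-12\right) 0 - 43 = 0 - 43 = -43$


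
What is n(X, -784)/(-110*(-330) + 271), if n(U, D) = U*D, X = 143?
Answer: -112112/36571 ≈ -3.0656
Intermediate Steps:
n(U, D) = D*U
n(X, -784)/(-110*(-330) + 271) = (-784*143)/(-110*(-330) + 271) = -112112/(36300 + 271) = -112112/36571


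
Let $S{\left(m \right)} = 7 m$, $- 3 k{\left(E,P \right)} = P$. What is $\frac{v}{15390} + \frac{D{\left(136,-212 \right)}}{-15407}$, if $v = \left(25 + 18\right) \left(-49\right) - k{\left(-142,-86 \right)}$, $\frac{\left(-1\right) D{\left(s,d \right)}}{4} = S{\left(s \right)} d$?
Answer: $- \frac{5338795567}{101620170} \approx -52.537$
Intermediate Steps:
$k{\left(E,P \right)} = - \frac{P}{3}$
$D{\left(s,d \right)} = - 28 d s$ ($D{\left(s,d \right)} = - 4 \cdot 7 s d = - 4 \cdot 7 d s = - 28 d s$)
$v = - \frac{6407}{3}$ ($v = \left(25 + 18\right) \left(-49\right) - \left(- \frac{1}{3}\right) \left(-86\right) = 43 \left(-49\right) - \frac{86}{3} = -2107 - \frac{86}{3} = - \frac{6407}{3} \approx -2135.7$)
$\frac{v}{15390} + \frac{D{\left(136,-212 \right)}}{-15407} = - \frac{6407}{3 \cdot 15390} + \frac{\left(-28\right) \left(-212\right) 136}{-15407} = \left(- \frac{6407}{3}\right) \frac{1}{15390} + 807296 \left(- \frac{1}{15407}\right) = - \frac{6407}{46170} - \frac{115328}{2201} = - \frac{5338795567}{101620170}$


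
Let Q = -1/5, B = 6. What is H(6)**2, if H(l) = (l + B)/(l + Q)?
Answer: 3600/841 ≈ 4.2806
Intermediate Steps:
Q = -1/5 (Q = -1*1/5 = -1/5 ≈ -0.20000)
H(l) = (6 + l)/(-1/5 + l) (H(l) = (l + 6)/(l - 1/5) = (6 + l)/(-1/5 + l))
H(6)**2 = (5*(6 + 6)/(-1 + 5*6))**2 = (5*12/(-1 + 30))**2 = (5*12/29)**2 = (5*(1/29)*12)**2 = (60/29)**2 = 3600/841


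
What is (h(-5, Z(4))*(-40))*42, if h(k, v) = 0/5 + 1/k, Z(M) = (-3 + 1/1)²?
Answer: 336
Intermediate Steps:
Z(M) = 4 (Z(M) = (-3 + 1)² = (-2)² = 4)
h(k, v) = 1/k (h(k, v) = 0*(⅕) + 1/k = 0 + 1/k = 1/k)
(h(-5, Z(4))*(-40))*42 = (-40/(-5))*42 = -⅕*(-40)*42 = 8*42 = 336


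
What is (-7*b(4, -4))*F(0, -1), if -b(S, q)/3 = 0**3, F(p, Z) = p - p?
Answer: 0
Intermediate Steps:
F(p, Z) = 0
b(S, q) = 0 (b(S, q) = -3*0**3 = -3*0 = 0)
(-7*b(4, -4))*F(0, -1) = -7*0*0 = 0*0 = 0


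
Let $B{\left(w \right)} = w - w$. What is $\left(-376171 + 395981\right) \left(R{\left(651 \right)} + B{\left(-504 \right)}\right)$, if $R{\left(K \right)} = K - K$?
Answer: $0$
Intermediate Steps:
$B{\left(w \right)} = 0$
$R{\left(K \right)} = 0$
$\left(-376171 + 395981\right) \left(R{\left(651 \right)} + B{\left(-504 \right)}\right) = \left(-376171 + 395981\right) \left(0 + 0\right) = 19810 \cdot 0 = 0$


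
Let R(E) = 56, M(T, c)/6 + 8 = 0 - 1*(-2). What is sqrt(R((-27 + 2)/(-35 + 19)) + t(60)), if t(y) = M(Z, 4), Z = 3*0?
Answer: 2*sqrt(5) ≈ 4.4721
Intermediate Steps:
Z = 0
M(T, c) = -36 (M(T, c) = -48 + 6*(0 - 1*(-2)) = -48 + 6*(0 + 2) = -48 + 6*2 = -48 + 12 = -36)
t(y) = -36
sqrt(R((-27 + 2)/(-35 + 19)) + t(60)) = sqrt(56 - 36) = sqrt(20) = 2*sqrt(5)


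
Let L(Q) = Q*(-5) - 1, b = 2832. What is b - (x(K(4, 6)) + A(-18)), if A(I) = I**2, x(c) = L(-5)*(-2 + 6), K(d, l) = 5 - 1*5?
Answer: 2412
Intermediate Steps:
L(Q) = -1 - 5*Q (L(Q) = -5*Q - 1 = -1 - 5*Q)
K(d, l) = 0 (K(d, l) = 5 - 5 = 0)
x(c) = 96 (x(c) = (-1 - 5*(-5))*(-2 + 6) = (-1 + 25)*4 = 24*4 = 96)
b - (x(K(4, 6)) + A(-18)) = 2832 - (96 + (-18)**2) = 2832 - (96 + 324) = 2832 - 1*420 = 2832 - 420 = 2412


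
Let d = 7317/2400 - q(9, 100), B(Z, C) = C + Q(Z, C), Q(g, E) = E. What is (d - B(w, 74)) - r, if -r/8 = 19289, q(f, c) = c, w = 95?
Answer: 123253639/800 ≈ 1.5407e+5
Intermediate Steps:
r = -154312 (r = -8*19289 = -154312)
B(Z, C) = 2*C (B(Z, C) = C + C = 2*C)
d = -77561/800 (d = 7317/2400 - 1*100 = 7317*(1/2400) - 100 = 2439/800 - 100 = -77561/800 ≈ -96.951)
(d - B(w, 74)) - r = (-77561/800 - 2*74) - 1*(-154312) = (-77561/800 - 1*148) + 154312 = (-77561/800 - 148) + 154312 = -195961/800 + 154312 = 123253639/800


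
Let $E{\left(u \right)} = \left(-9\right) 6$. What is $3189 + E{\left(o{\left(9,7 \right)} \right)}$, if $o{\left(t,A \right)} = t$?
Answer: $3135$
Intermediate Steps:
$E{\left(u \right)} = -54$
$3189 + E{\left(o{\left(9,7 \right)} \right)} = 3189 - 54 = 3135$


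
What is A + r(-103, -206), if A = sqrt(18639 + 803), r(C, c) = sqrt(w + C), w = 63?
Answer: sqrt(19442) + 2*I*sqrt(10) ≈ 139.43 + 6.3246*I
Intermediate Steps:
r(C, c) = sqrt(63 + C)
A = sqrt(19442) ≈ 139.43
A + r(-103, -206) = sqrt(19442) + sqrt(63 - 103) = sqrt(19442) + sqrt(-40) = sqrt(19442) + 2*I*sqrt(10)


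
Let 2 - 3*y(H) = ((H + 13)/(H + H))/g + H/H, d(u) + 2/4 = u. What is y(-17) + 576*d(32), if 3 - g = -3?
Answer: 2776082/153 ≈ 18144.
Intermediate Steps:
d(u) = -½ + u
g = 6 (g = 3 - 1*(-3) = 3 + 3 = 6)
y(H) = ⅓ - (13 + H)/(36*H) (y(H) = ⅔ - (((H + 13)/(H + H))/6 + H/H)/3 = ⅔ - (((13 + H)/((2*H)))*(⅙) + 1)/3 = ⅔ - (((13 + H)*(1/(2*H)))*(⅙) + 1)/3 = ⅔ - (((13 + H)/(2*H))*(⅙) + 1)/3 = ⅔ - ((13 + H)/(12*H) + 1)/3 = ⅔ - (1 + (13 + H)/(12*H))/3 = ⅔ + (-⅓ - (13 + H)/(36*H)) = ⅓ - (13 + H)/(36*H))
y(-17) + 576*d(32) = (1/36)*(-13 + 11*(-17))/(-17) + 576*(-½ + 32) = (1/36)*(-1/17)*(-13 - 187) + 576*(63/2) = (1/36)*(-1/17)*(-200) + 18144 = 50/153 + 18144 = 2776082/153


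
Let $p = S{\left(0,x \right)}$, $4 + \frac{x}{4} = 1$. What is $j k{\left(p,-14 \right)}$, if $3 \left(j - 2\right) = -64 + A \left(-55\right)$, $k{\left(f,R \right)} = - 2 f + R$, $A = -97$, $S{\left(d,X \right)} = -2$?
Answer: $-17590$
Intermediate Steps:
$x = -12$ ($x = -16 + 4 \cdot 1 = -16 + 4 = -12$)
$p = -2$
$k{\left(f,R \right)} = R - 2 f$
$j = 1759$ ($j = 2 + \frac{-64 - -5335}{3} = 2 + \frac{-64 + 5335}{3} = 2 + \frac{1}{3} \cdot 5271 = 2 + 1757 = 1759$)
$j k{\left(p,-14 \right)} = 1759 \left(-14 - -4\right) = 1759 \left(-14 + 4\right) = 1759 \left(-10\right) = -17590$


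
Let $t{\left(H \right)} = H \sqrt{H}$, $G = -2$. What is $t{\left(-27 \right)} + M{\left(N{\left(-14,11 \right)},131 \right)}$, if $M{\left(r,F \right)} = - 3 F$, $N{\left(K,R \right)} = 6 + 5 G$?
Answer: $-393 - 81 i \sqrt{3} \approx -393.0 - 140.3 i$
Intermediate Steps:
$N{\left(K,R \right)} = -4$ ($N{\left(K,R \right)} = 6 + 5 \left(-2\right) = 6 - 10 = -4$)
$t{\left(H \right)} = H^{\frac{3}{2}}$
$t{\left(-27 \right)} + M{\left(N{\left(-14,11 \right)},131 \right)} = \left(-27\right)^{\frac{3}{2}} - 393 = - 81 i \sqrt{3} - 393 = -393 - 81 i \sqrt{3}$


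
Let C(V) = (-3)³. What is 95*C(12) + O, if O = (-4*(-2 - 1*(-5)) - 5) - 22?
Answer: -2604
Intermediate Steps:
C(V) = -27
O = -39 (O = (-4*(-2 + 5) - 5) - 22 = (-4*3 - 5) - 22 = (-12 - 5) - 22 = -17 - 22 = -39)
95*C(12) + O = 95*(-27) - 39 = -2565 - 39 = -2604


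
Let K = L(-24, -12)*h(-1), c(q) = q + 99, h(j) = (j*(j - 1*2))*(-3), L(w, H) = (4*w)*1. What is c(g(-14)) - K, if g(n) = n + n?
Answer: -793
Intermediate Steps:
L(w, H) = 4*w
h(j) = -3*j*(-2 + j) (h(j) = (j*(j - 2))*(-3) = (j*(-2 + j))*(-3) = -3*j*(-2 + j))
g(n) = 2*n
c(q) = 99 + q
K = 864 (K = (4*(-24))*(3*(-1)*(2 - 1*(-1))) = -288*(-1)*(2 + 1) = -288*(-1)*3 = -96*(-9) = 864)
c(g(-14)) - K = (99 + 2*(-14)) - 1*864 = (99 - 28) - 864 = 71 - 864 = -793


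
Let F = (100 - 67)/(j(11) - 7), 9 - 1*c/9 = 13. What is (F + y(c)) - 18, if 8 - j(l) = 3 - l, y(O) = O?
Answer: -151/3 ≈ -50.333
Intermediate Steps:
c = -36 (c = 81 - 9*13 = 81 - 117 = -36)
j(l) = 5 + l (j(l) = 8 - (3 - l) = 8 + (-3 + l) = 5 + l)
F = 11/3 (F = (100 - 67)/((5 + 11) - 7) = 33/(16 - 7) = 33/9 = 33*(⅑) = 11/3 ≈ 3.6667)
(F + y(c)) - 18 = (11/3 - 36) - 18 = -97/3 - 18 = -151/3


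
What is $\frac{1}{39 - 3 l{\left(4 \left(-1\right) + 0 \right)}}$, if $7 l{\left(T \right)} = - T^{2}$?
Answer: $\frac{7}{321} \approx 0.021807$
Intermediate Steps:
$l{\left(T \right)} = - \frac{T^{2}}{7}$ ($l{\left(T \right)} = \frac{\left(-1\right) T^{2}}{7} = - \frac{T^{2}}{7}$)
$\frac{1}{39 - 3 l{\left(4 \left(-1\right) + 0 \right)}} = \frac{1}{39 - 3 \left(- \frac{\left(4 \left(-1\right) + 0\right)^{2}}{7}\right)} = \frac{1}{39 - 3 \left(- \frac{\left(-4 + 0\right)^{2}}{7}\right)} = \frac{1}{39 - 3 \left(- \frac{\left(-4\right)^{2}}{7}\right)} = \frac{1}{39 - 3 \left(\left(- \frac{1}{7}\right) 16\right)} = \frac{1}{39 - - \frac{48}{7}} = \frac{1}{39 + \frac{48}{7}} = \frac{1}{\frac{321}{7}} = \frac{7}{321}$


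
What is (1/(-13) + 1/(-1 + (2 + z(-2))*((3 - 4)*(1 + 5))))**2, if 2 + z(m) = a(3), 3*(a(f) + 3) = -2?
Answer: 64/74529 ≈ 0.00085873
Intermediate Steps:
a(f) = -11/3 (a(f) = -3 + (1/3)*(-2) = -3 - 2/3 = -11/3)
z(m) = -17/3 (z(m) = -2 - 11/3 = -17/3)
(1/(-13) + 1/(-1 + (2 + z(-2))*((3 - 4)*(1 + 5))))**2 = (1/(-13) + 1/(-1 + (2 - 17/3)*((3 - 4)*(1 + 5))))**2 = (-1/13 + 1/(-1 - (-11)*6/3))**2 = (-1/13 + 1/(-1 - 11/3*(-6)))**2 = (-1/13 + 1/(-1 + 22))**2 = (-1/13 + 1/21)**2 = (-8/273)**2 = 64/74529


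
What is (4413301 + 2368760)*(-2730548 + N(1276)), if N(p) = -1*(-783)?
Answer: -18513432745665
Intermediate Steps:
N(p) = 783
(4413301 + 2368760)*(-2730548 + N(1276)) = (4413301 + 2368760)*(-2730548 + 783) = 6782061*(-2729765) = -18513432745665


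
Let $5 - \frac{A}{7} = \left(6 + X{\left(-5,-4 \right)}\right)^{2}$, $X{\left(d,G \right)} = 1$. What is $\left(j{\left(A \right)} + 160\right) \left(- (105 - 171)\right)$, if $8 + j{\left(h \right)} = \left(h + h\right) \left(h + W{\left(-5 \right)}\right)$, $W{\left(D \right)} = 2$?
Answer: $12450768$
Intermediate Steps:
$A = -308$ ($A = 35 - 7 \left(6 + 1\right)^{2} = 35 - 7 \cdot 7^{2} = 35 - 343 = -308$)
$j{\left(h \right)} = -8 + 2 h \left(2 + h\right)$ ($j{\left(h \right)} = -8 + \left(h + h\right) \left(h + 2\right) = -8 + 2 h \left(2 + h\right)$)
$\left(j{\left(A \right)} + 160\right) \left(- (105 - 171)\right) = \left(\left(-8 + 2 \left(-308\right)^{2} + 4 \left(-308\right)\right) + 160\right) \left(- (105 - 171)\right) = \left(\left(-8 + 2 \cdot 94864 - 1232\right) + 160\right) \left(- (105 - 171)\right) = \left(\left(-8 + 189728 - 1232\right) + 160\right) \left(\left(-1\right) \left(-66\right)\right) = \left(188488 + 160\right) 66 = 188648 \cdot 66 = 12450768$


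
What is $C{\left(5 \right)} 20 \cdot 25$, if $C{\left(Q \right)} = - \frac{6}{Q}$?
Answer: $-600$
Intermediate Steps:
$C{\left(5 \right)} 20 \cdot 25 = - \frac{6}{5} \cdot 20 \cdot 25 = \left(-6\right) \frac{1}{5} \cdot 20 \cdot 25 = \left(- \frac{6}{5}\right) 20 \cdot 25 = \left(-24\right) 25 = -600$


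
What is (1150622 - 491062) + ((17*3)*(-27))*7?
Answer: 649921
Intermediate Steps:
(1150622 - 491062) + ((17*3)*(-27))*7 = 659560 + (51*(-27))*7 = 659560 - 1377*7 = 659560 - 9639 = 649921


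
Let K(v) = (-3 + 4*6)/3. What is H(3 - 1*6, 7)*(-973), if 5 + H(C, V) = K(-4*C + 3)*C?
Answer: 25298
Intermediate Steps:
K(v) = 7 (K(v) = (-3 + 24)*(⅓) = 21*(⅓) = 7)
H(C, V) = -5 + 7*C
H(3 - 1*6, 7)*(-973) = (-5 + 7*(3 - 1*6))*(-973) = (-5 + 7*(3 - 6))*(-973) = (-5 + 7*(-3))*(-973) = (-5 - 21)*(-973) = -26*(-973) = 25298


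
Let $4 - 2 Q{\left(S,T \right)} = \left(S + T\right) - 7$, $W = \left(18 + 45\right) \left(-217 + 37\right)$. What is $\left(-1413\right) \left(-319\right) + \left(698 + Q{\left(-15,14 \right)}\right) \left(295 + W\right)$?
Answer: $-7324933$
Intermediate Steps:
$W = -11340$ ($W = 63 \left(-180\right) = -11340$)
$Q{\left(S,T \right)} = \frac{11}{2} - \frac{S}{2} - \frac{T}{2}$ ($Q{\left(S,T \right)} = 2 - \frac{\left(S + T\right) - 7}{2} = 2 - \frac{-7 + S + T}{2} = 2 - \left(- \frac{7}{2} + \frac{S}{2} + \frac{T}{2}\right) = \frac{11}{2} - \frac{S}{2} - \frac{T}{2}$)
$\left(-1413\right) \left(-319\right) + \left(698 + Q{\left(-15,14 \right)}\right) \left(295 + W\right) = \left(-1413\right) \left(-319\right) + \left(698 - -6\right) \left(295 - 11340\right) = 450747 + \left(698 + \left(\frac{11}{2} + \frac{15}{2} - 7\right)\right) \left(-11045\right) = 450747 + \left(698 + 6\right) \left(-11045\right) = 450747 + 704 \left(-11045\right) = 450747 - 7775680 = -7324933$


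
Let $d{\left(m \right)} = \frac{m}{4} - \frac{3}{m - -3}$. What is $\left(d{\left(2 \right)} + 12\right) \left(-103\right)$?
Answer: $- \frac{12257}{10} \approx -1225.7$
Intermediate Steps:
$d{\left(m \right)} = - \frac{3}{3 + m} + \frac{m}{4}$ ($d{\left(m \right)} = m \frac{1}{4} - \frac{3}{m + 3} = \frac{m}{4} - \frac{3}{3 + m} = - \frac{3}{3 + m} + \frac{m}{4}$)
$\left(d{\left(2 \right)} + 12\right) \left(-103\right) = \left(\frac{-12 + 2^{2} + 3 \cdot 2}{4 \left(3 + 2\right)} + 12\right) \left(-103\right) = \left(\frac{-12 + 4 + 6}{4 \cdot 5} + 12\right) \left(-103\right) = \left(\frac{1}{4} \cdot \frac{1}{5} \left(-2\right) + 12\right) \left(-103\right) = \left(- \frac{1}{10} + 12\right) \left(-103\right) = \frac{119}{10} \left(-103\right) = - \frac{12257}{10}$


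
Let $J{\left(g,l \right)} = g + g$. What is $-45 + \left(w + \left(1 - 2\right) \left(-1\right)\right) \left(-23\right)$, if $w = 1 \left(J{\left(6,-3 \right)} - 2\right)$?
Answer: $-298$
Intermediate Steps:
$J{\left(g,l \right)} = 2 g$
$w = 10$ ($w = 1 \left(2 \cdot 6 - 2\right) = 1 \left(12 - 2\right) = 1 \cdot 10 = 10$)
$-45 + \left(w + \left(1 - 2\right) \left(-1\right)\right) \left(-23\right) = -45 + \left(10 + \left(1 - 2\right) \left(-1\right)\right) \left(-23\right) = -45 + \left(10 - -1\right) \left(-23\right) = -45 + \left(10 + 1\right) \left(-23\right) = -45 + 11 \left(-23\right) = -45 - 253 = -298$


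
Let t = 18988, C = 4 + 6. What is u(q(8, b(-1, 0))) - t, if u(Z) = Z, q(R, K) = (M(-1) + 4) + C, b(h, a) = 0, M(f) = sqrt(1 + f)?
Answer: -18974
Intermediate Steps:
C = 10
q(R, K) = 14 (q(R, K) = (sqrt(1 - 1) + 4) + 10 = (sqrt(0) + 4) + 10 = (0 + 4) + 10 = 4 + 10 = 14)
u(q(8, b(-1, 0))) - t = 14 - 1*18988 = 14 - 18988 = -18974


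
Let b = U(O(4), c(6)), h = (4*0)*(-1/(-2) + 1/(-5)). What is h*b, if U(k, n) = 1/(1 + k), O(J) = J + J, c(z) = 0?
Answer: 0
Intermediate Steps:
O(J) = 2*J
h = 0 (h = 0*(-1*(-½) + 1*(-⅕)) = 0*(½ - ⅕) = 0*(3/10) = 0)
b = ⅑ (b = 1/(1 + 2*4) = 1/(1 + 8) = 1/9 = ⅑ ≈ 0.11111)
h*b = 0*(⅑) = 0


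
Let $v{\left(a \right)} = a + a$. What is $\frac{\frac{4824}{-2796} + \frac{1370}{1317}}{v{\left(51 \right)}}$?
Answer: $- \frac{105112}{15649911} \approx -0.0067165$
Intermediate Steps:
$v{\left(a \right)} = 2 a$
$\frac{\frac{4824}{-2796} + \frac{1370}{1317}}{v{\left(51 \right)}} = \frac{\frac{4824}{-2796} + \frac{1370}{1317}}{2 \cdot 51} = \frac{4824 \left(- \frac{1}{2796}\right) + 1370 \cdot \frac{1}{1317}}{102} = \left(- \frac{402}{233} + \frac{1370}{1317}\right) \frac{1}{102} = \left(- \frac{210224}{306861}\right) \frac{1}{102} = - \frac{105112}{15649911}$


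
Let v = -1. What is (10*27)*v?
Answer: -270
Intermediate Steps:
(10*27)*v = (10*27)*(-1) = 270*(-1) = -270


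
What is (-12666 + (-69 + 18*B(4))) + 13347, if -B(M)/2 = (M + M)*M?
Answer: -540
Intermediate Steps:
B(M) = -4*M**2 (B(M) = -2*(M + M)*M = -2*2*M*M = -4*M**2)
(-12666 + (-69 + 18*B(4))) + 13347 = (-12666 + (-69 + 18*(-4*4**2))) + 13347 = (-12666 + (-69 + 18*(-4*16))) + 13347 = (-12666 + (-69 + 18*(-64))) + 13347 = (-12666 + (-69 - 1152)) + 13347 = (-12666 - 1221) + 13347 = -13887 + 13347 = -540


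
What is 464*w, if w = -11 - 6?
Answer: -7888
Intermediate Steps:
w = -17
464*w = 464*(-17) = -7888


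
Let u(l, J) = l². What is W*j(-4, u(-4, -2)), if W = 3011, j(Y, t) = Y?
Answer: -12044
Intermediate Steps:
W*j(-4, u(-4, -2)) = 3011*(-4) = -12044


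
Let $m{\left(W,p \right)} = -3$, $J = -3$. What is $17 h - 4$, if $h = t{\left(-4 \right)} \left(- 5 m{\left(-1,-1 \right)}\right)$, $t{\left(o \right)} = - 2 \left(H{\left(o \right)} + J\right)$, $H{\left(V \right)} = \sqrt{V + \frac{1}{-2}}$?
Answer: $1526 - 765 i \sqrt{2} \approx 1526.0 - 1081.9 i$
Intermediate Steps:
$H{\left(V \right)} = \sqrt{- \frac{1}{2} + V}$ ($H{\left(V \right)} = \sqrt{V - \frac{1}{2}} = \sqrt{- \frac{1}{2} + V}$)
$t{\left(o \right)} = 6 - \sqrt{-2 + 4 o}$ ($t{\left(o \right)} = - 2 \left(\frac{\sqrt{-2 + 4 o}}{2} - 3\right) = - 2 \left(-3 + \frac{\sqrt{-2 + 4 o}}{2}\right) = 6 - \sqrt{-2 + 4 o}$)
$h = 90 - 45 i \sqrt{2}$ ($h = \left(6 - \sqrt{-2 + 4 \left(-4\right)}\right) \left(\left(-5\right) \left(-3\right)\right) = \left(6 - \sqrt{-2 - 16}\right) 15 = \left(6 - \sqrt{-18}\right) 15 = \left(6 - 3 i \sqrt{2}\right) 15 = 90 - 45 i \sqrt{2} \approx 90.0 - 63.64 i$)
$17 h - 4 = 17 \left(90 - 45 i \sqrt{2}\right) - 4 = \left(1530 - 765 i \sqrt{2}\right) - 4 = 1526 - 765 i \sqrt{2}$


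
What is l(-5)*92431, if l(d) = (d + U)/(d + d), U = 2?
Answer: 277293/10 ≈ 27729.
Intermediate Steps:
l(d) = (2 + d)/(2*d) (l(d) = (d + 2)/(d + d) = (2 + d)/((2*d)) = (2 + d)*(1/(2*d)) = (2 + d)/(2*d))
l(-5)*92431 = ((1/2)*(2 - 5)/(-5))*92431 = ((1/2)*(-1/5)*(-3))*92431 = (3/10)*92431 = 277293/10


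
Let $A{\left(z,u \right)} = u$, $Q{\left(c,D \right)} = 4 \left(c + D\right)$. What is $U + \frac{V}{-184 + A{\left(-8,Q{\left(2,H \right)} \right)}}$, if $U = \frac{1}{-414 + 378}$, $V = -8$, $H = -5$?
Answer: $\frac{23}{1764} \approx 0.013039$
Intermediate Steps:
$Q{\left(c,D \right)} = 4 D + 4 c$ ($Q{\left(c,D \right)} = 4 \left(D + c\right) = 4 D + 4 c$)
$U = - \frac{1}{36}$ ($U = \frac{1}{-36} = - \frac{1}{36} \approx -0.027778$)
$U + \frac{V}{-184 + A{\left(-8,Q{\left(2,H \right)} \right)}} = - \frac{1}{36} + \frac{1}{-184 + \left(4 \left(-5\right) + 4 \cdot 2\right)} \left(-8\right) = - \frac{1}{36} + \frac{1}{-184 + \left(-20 + 8\right)} \left(-8\right) = - \frac{1}{36} + \frac{1}{-184 - 12} \left(-8\right) = - \frac{1}{36} + \frac{1}{-196} \left(-8\right) = - \frac{1}{36} - - \frac{2}{49} = - \frac{1}{36} + \frac{2}{49} = \frac{23}{1764}$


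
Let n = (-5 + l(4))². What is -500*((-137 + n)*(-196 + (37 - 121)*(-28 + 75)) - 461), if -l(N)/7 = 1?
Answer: 14734500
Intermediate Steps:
l(N) = -7 (l(N) = -7*1 = -7)
n = 144 (n = (-5 - 7)² = (-12)² = 144)
-500*((-137 + n)*(-196 + (37 - 121)*(-28 + 75)) - 461) = -500*((-137 + 144)*(-196 + (37 - 121)*(-28 + 75)) - 461) = -500*(7*(-196 - 84*47) - 461) = -500*(7*(-196 - 3948) - 461) = -500*(7*(-4144) - 461) = -500*(-29008 - 461) = -500*(-29469) = 14734500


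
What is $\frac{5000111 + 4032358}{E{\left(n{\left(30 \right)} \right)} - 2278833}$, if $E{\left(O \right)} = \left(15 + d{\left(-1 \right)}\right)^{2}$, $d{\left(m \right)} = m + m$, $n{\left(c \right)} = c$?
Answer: $- \frac{9032469}{2278664} \approx -3.9639$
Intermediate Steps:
$d{\left(m \right)} = 2 m$
$E{\left(O \right)} = 169$ ($E{\left(O \right)} = \left(15 + 2 \left(-1\right)\right)^{2} = \left(15 - 2\right)^{2} = 13^{2} = 169$)
$\frac{5000111 + 4032358}{E{\left(n{\left(30 \right)} \right)} - 2278833} = \frac{5000111 + 4032358}{169 - 2278833} = \frac{9032469}{-2278664} = 9032469 \left(- \frac{1}{2278664}\right) = - \frac{9032469}{2278664}$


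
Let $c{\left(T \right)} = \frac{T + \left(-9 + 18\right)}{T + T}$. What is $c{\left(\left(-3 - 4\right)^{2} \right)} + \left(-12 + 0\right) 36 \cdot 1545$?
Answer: $- \frac{32704531}{49} \approx -6.6744 \cdot 10^{5}$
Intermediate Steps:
$c{\left(T \right)} = \frac{9 + T}{2 T}$ ($c{\left(T \right)} = \frac{T + 9}{2 T} = \left(9 + T\right) \frac{1}{2 T} = \frac{9 + T}{2 T}$)
$c{\left(\left(-3 - 4\right)^{2} \right)} + \left(-12 + 0\right) 36 \cdot 1545 = \frac{9 + \left(-3 - 4\right)^{2}}{2 \left(-3 - 4\right)^{2}} + \left(-12 + 0\right) 36 \cdot 1545 = \frac{9 + \left(-7\right)^{2}}{2 \left(-7\right)^{2}} + \left(-12\right) 36 \cdot 1545 = \frac{9 + 49}{2 \cdot 49} - 667440 = \frac{1}{2} \cdot \frac{1}{49} \cdot 58 - 667440 = \frac{29}{49} - 667440 = - \frac{32704531}{49}$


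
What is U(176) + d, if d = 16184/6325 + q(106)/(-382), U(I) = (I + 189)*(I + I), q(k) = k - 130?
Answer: 155216643044/1208075 ≈ 1.2848e+5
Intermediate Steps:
q(k) = -130 + k
U(I) = 2*I*(189 + I) (U(I) = (189 + I)*(2*I) = 2*I*(189 + I))
d = 3167044/1208075 (d = 16184/6325 + (-130 + 106)/(-382) = 16184*(1/6325) - 24*(-1/382) = 16184/6325 + 12/191 = 3167044/1208075 ≈ 2.6216)
U(176) + d = 2*176*(189 + 176) + 3167044/1208075 = 2*176*365 + 3167044/1208075 = 128480 + 3167044/1208075 = 155216643044/1208075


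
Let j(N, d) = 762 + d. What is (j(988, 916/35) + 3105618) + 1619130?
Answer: 165393766/35 ≈ 4.7255e+6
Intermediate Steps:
(j(988, 916/35) + 3105618) + 1619130 = ((762 + 916/35) + 3105618) + 1619130 = (27586/35 + 3105618) + 1619130 = 108724216/35 + 1619130 = 165393766/35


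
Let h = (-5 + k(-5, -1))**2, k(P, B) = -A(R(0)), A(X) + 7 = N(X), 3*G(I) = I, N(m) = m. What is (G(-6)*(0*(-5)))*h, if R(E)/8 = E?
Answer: 0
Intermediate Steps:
R(E) = 8*E
G(I) = I/3
A(X) = -7 + X
k(P, B) = 7 (k(P, B) = -(-7 + 8*0) = -(-7 + 0) = -1*(-7) = 7)
h = 4 (h = (-5 + 7)**2 = 2**2 = 4)
(G(-6)*(0*(-5)))*h = (((1/3)*(-6))*(0*(-5)))*4 = -2*0*4 = 0*4 = 0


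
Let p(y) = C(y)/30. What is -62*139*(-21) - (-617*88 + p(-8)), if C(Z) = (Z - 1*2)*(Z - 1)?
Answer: 235271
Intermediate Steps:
C(Z) = (-1 + Z)*(-2 + Z) (C(Z) = (Z - 2)*(-1 + Z) = (-2 + Z)*(-1 + Z) = (-1 + Z)*(-2 + Z))
p(y) = 1/15 - y/10 + y**2/30 (p(y) = (2 + y**2 - 3*y)/30 = (2 + y**2 - 3*y)*(1/30) = 1/15 - y/10 + y**2/30)
-62*139*(-21) - (-617*88 + p(-8)) = -62*139*(-21) - (-617*88 + (1/15 - 1/10*(-8) + (1/30)*(-8)**2)) = -8618*(-21) - (-54296 + (1/15 + 4/5 + (1/30)*64)) = 180978 - (-54296 + (1/15 + 4/5 + 32/15)) = 180978 - (-54296 + 3) = 180978 - 1*(-54293) = 180978 + 54293 = 235271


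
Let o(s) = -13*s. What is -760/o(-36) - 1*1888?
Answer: -221086/117 ≈ -1889.6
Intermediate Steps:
-760/o(-36) - 1*1888 = -760/((-13*(-36))) - 1*1888 = -760/468 - 1888 = -760*1/468 - 1888 = -190/117 - 1888 = -221086/117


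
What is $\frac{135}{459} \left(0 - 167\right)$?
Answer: $- \frac{835}{17} \approx -49.118$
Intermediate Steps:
$\frac{135}{459} \left(0 - 167\right) = 135 \cdot \frac{1}{459} \left(-167\right) = \frac{5}{17} \left(-167\right) = - \frac{835}{17}$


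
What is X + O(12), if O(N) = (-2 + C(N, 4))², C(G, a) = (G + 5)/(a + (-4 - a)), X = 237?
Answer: 4417/16 ≈ 276.06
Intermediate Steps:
C(G, a) = -5/4 - G/4 (C(G, a) = (5 + G)/(-4) = (5 + G)*(-¼) = -5/4 - G/4)
O(N) = (-13/4 - N/4)² (O(N) = (-2 + (-5/4 - N/4))² = (-13/4 - N/4)²)
X + O(12) = 237 + (13 + 12)²/16 = 237 + (1/16)*25² = 237 + (1/16)*625 = 237 + 625/16 = 4417/16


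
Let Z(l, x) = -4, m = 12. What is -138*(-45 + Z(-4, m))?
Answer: 6762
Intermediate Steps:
-138*(-45 + Z(-4, m)) = -138*(-45 - 4) = -138*(-49) = 6762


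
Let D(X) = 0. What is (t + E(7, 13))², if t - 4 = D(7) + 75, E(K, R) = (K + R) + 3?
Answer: 10404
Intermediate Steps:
E(K, R) = 3 + K + R
t = 79 (t = 4 + (0 + 75) = 4 + 75 = 79)
(t + E(7, 13))² = (79 + (3 + 7 + 13))² = (79 + 23)² = 102² = 10404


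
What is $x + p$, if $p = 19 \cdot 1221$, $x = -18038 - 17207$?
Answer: $-12046$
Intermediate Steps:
$x = -35245$ ($x = -18038 - 17207 = -35245$)
$p = 23199$
$x + p = -35245 + 23199 = -12046$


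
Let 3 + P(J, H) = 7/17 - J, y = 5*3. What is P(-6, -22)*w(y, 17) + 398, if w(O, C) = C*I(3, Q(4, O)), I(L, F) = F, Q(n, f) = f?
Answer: 1268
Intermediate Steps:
y = 15
w(O, C) = C*O
P(J, H) = -44/17 - J (P(J, H) = -3 + (7/17 - J) = -44/17 - J)
P(-6, -22)*w(y, 17) + 398 = (-44/17 - 1*(-6))*(17*15) + 398 = (-44/17 + 6)*255 + 398 = (58/17)*255 + 398 = 870 + 398 = 1268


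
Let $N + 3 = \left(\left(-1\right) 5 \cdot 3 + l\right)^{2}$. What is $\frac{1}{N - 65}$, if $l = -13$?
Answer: $\frac{1}{716} \approx 0.0013966$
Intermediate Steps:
$N = 781$ ($N = -3 + \left(\left(-1\right) 5 \cdot 3 - 13\right)^{2} = -3 + \left(\left(-5\right) 3 - 13\right)^{2} = -3 + \left(-15 - 13\right)^{2} = -3 + \left(-28\right)^{2} = -3 + 784 = 781$)
$\frac{1}{N - 65} = \frac{1}{781 - 65} = \frac{1}{716}$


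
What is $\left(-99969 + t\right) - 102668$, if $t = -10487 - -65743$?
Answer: $-147381$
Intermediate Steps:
$t = 55256$ ($t = -10487 + 65743 = 55256$)
$\left(-99969 + t\right) - 102668 = \left(-99969 + 55256\right) - 102668 = -44713 - 102668 = -147381$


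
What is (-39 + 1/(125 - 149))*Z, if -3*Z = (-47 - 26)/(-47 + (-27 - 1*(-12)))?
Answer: 68401/4464 ≈ 15.323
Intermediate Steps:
Z = -73/186 (Z = -(-47 - 26)/(3*(-47 + (-27 - 1*(-12)))) = -(-73)/(3*(-47 + (-27 + 12))) = -(-73)/(3*(-47 - 15)) = -(-73)/(3*(-62)) = -(-73)*(-1)/(3*62) = -⅓*73/62 = -73/186 ≈ -0.39247)
(-39 + 1/(125 - 149))*Z = (-39 + 1/(125 - 149))*(-73/186) = (-39 + 1/(-24))*(-73/186) = (-39 - 1/24)*(-73/186) = -937/24*(-73/186) = 68401/4464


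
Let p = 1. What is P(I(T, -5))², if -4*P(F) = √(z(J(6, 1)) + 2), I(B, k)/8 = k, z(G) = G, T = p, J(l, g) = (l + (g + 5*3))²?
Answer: 243/8 ≈ 30.375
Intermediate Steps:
J(l, g) = (15 + g + l)² (J(l, g) = (l + (g + 15))² = (l + (15 + g))² = (15 + g + l)²)
T = 1
I(B, k) = 8*k
P(F) = -9*√6/4 (P(F) = -√((15 + 1 + 6)² + 2)/4 = -√(22² + 2)/4 = -√(484 + 2)/4 = -9*√6/4)
P(I(T, -5))² = (-9*√6/4)² = 243/8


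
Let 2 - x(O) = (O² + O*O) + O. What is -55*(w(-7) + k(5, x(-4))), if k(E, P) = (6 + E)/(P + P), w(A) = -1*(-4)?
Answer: -10835/52 ≈ -208.37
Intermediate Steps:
x(O) = 2 - O - 2*O² (x(O) = 2 - ((O² + O*O) + O) = 2 - ((O² + O²) + O) = 2 - (2*O² + O) = 2 - (O + 2*O²) = 2 + (-O - 2*O²) = 2 - O - 2*O²)
w(A) = 4
k(E, P) = (6 + E)/(2*P) (k(E, P) = (6 + E)/((2*P)) = (6 + E)*(1/(2*P)) = (6 + E)/(2*P))
-55*(w(-7) + k(5, x(-4))) = -55*(4 + (6 + 5)/(2*(2 - 1*(-4) - 2*(-4)²))) = -55*(4 + (½)*11/(2 + 4 - 2*16)) = -55*(4 + (½)*11/(2 + 4 - 32)) = -55*(4 + (½)*11/(-26)) = -55*(4 + (½)*(-1/26)*11) = -55*(4 - 11/52) = -55*197/52 = -10835/52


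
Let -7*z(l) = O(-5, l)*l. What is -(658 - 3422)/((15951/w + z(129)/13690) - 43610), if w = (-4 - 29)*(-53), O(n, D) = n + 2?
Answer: -154421611960/2435932539169 ≈ -0.063393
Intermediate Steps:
O(n, D) = 2 + n
w = 1749 (w = -33*(-53) = 1749)
z(l) = 3*l/7 (z(l) = -(2 - 5)*l/7 = -(-3)*l/7 = 3*l/7)
-(658 - 3422)/((15951/w + z(129)/13690) - 43610) = -(658 - 3422)/((15951/1749 + ((3/7)*129)/13690) - 43610) = -(-2764)/((15951*(1/1749) + (387/7)*(1/13690)) - 43610) = -(-2764)/((5317/583 + 387/95830) - 43610) = -(-2764)/(509753731/55868890 - 43610) = -(-2764)/(-2435932539169/55868890) = -(-2764)*(-55868890)/2435932539169 = -1*154421611960/2435932539169 = -154421611960/2435932539169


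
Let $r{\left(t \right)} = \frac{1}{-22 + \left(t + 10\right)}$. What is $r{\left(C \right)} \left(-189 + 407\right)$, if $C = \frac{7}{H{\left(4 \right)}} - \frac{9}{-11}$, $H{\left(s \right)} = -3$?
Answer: $- \frac{3597}{223} \approx -16.13$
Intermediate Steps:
$C = - \frac{50}{33}$ ($C = \frac{7}{-3} - \frac{9}{-11} = 7 \left(- \frac{1}{3}\right) - - \frac{9}{11} = - \frac{7}{3} + \frac{9}{11} = - \frac{50}{33} \approx -1.5152$)
$r{\left(t \right)} = \frac{1}{-12 + t}$ ($r{\left(t \right)} = \frac{1}{-22 + \left(10 + t\right)} = \frac{1}{-12 + t}$)
$r{\left(C \right)} \left(-189 + 407\right) = \frac{-189 + 407}{-12 - \frac{50}{33}} = \frac{1}{- \frac{446}{33}} \cdot 218 = \left(- \frac{33}{446}\right) 218 = - \frac{3597}{223}$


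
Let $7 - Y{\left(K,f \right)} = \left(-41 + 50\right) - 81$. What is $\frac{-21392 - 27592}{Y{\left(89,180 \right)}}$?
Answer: $- \frac{48984}{79} \approx -620.05$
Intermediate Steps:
$Y{\left(K,f \right)} = 79$ ($Y{\left(K,f \right)} = 7 - \left(\left(-41 + 50\right) - 81\right) = 7 - \left(9 - 81\right) = 7 - -72 = 7 + 72 = 79$)
$\frac{-21392 - 27592}{Y{\left(89,180 \right)}} = \frac{-21392 - 27592}{79} = \left(-48984\right) \frac{1}{79} = - \frac{48984}{79}$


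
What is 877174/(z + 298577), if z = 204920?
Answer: 877174/503497 ≈ 1.7422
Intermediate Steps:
877174/(z + 298577) = 877174/(204920 + 298577) = 877174/503497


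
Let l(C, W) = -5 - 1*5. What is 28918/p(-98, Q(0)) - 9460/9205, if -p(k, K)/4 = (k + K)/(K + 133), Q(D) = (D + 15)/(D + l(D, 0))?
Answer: 7000048981/732718 ≈ 9553.5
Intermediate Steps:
l(C, W) = -10 (l(C, W) = -5 - 5 = -10)
Q(D) = (15 + D)/(-10 + D) (Q(D) = (D + 15)/(D - 10) = (15 + D)/(-10 + D))
p(k, K) = -4*(K + k)/(133 + K) (p(k, K) = -4*(k + K)/(K + 133) = -4*(K + k)/(133 + K))
28918/p(-98, Q(0)) - 9460/9205 = 28918/((4*(-(15 + 0)/(-10 + 0) - 1*(-98))/(133 + (15 + 0)/(-10 + 0)))) - 9460/9205 = 28918/((4*(-15/(-10) + 98)/(133 + 15/(-10)))) - 9460*1/9205 = 28918/((4*(-(-1)*15/10 + 98)/(133 - ⅒*15))) - 1892/1841 = 28918/((4*(-1*(-3/2) + 98)/(133 - 3/2))) - 1892/1841 = 28918/((4*(3/2 + 98)/(263/2))) - 1892/1841 = 28918/((4*(2/263)*(199/2))) - 1892/1841 = 28918/(796/263) - 1892/1841 = 28918*(263/796) - 1892/1841 = 3802717/398 - 1892/1841 = 7000048981/732718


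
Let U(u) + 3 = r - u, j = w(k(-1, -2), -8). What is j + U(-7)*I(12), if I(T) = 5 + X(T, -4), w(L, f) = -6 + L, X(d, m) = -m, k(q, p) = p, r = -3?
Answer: 1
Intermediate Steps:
I(T) = 9 (I(T) = 5 - 1*(-4) = 5 + 4 = 9)
j = -8 (j = -6 - 2 = -8)
U(u) = -6 - u (U(u) = -3 + (-3 - u) = -6 - u)
j + U(-7)*I(12) = -8 + (-6 - 1*(-7))*9 = -8 + (-6 + 7)*9 = -8 + 1*9 = -8 + 9 = 1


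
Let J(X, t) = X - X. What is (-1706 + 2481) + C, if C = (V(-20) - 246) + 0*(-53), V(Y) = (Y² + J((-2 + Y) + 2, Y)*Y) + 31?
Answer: 960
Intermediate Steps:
J(X, t) = 0
V(Y) = 31 + Y² (V(Y) = (Y² + 0*Y) + 31 = (Y² + 0) + 31 = Y² + 31 = 31 + Y²)
C = 185 (C = ((31 + (-20)²) - 246) + 0*(-53) = ((31 + 400) - 246) + 0 = (431 - 246) + 0 = 185 + 0 = 185)
(-1706 + 2481) + C = (-1706 + 2481) + 185 = 775 + 185 = 960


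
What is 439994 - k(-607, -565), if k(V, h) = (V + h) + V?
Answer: 441773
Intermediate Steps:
k(V, h) = h + 2*V
439994 - k(-607, -565) = 439994 - (-565 + 2*(-607)) = 439994 - (-565 - 1214) = 439994 - 1*(-1779) = 439994 + 1779 = 441773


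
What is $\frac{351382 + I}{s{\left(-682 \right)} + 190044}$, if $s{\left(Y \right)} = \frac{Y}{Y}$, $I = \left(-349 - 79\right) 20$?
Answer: $\frac{342822}{190045} \approx 1.8039$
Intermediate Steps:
$I = -8560$ ($I = \left(-428\right) 20 = -8560$)
$s{\left(Y \right)} = 1$
$\frac{351382 + I}{s{\left(-682 \right)} + 190044} = \frac{351382 - 8560}{1 + 190044} = \frac{342822}{190045}$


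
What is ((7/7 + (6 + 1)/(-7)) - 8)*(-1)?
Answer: 8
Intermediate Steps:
((7/7 + (6 + 1)/(-7)) - 8)*(-1) = ((7*(1/7) + 7*(-1/7)) - 8)*(-1) = ((1 - 1) - 8)*(-1) = (0 - 8)*(-1) = -8*(-1) = 8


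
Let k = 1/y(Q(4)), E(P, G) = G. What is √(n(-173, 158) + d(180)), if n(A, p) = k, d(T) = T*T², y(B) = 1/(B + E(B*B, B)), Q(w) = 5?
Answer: √5832010 ≈ 2415.0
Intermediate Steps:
y(B) = 1/(2*B) (y(B) = 1/(B + B) = 1/(2*B))
d(T) = T³
k = 10 (k = 1/((½)/5) = 1/((½)*(⅕)) = 1/(⅒) = 10)
n(A, p) = 10
√(n(-173, 158) + d(180)) = √(10 + 180³) = √(10 + 5832000) = √5832010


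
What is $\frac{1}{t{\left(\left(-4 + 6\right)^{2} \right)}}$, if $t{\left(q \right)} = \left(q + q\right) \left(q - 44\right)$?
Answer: $- \frac{1}{320} \approx -0.003125$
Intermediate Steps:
$t{\left(q \right)} = 2 q \left(-44 + q\right)$
$\frac{1}{t{\left(\left(-4 + 6\right)^{2} \right)}} = \frac{1}{2 \left(-4 + 6\right)^{2} \left(-44 + \left(-4 + 6\right)^{2}\right)} = \frac{1}{2 \cdot 2^{2} \left(-44 + 2^{2}\right)} = \frac{1}{2 \cdot 4 \left(-44 + 4\right)} = \frac{1}{2 \cdot 4 \left(-40\right)} = \frac{1}{-320} = - \frac{1}{320}$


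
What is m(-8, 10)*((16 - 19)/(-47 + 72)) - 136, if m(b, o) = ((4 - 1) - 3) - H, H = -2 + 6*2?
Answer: -674/5 ≈ -134.80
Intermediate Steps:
H = 10 (H = -2 + 12 = 10)
m(b, o) = -10 (m(b, o) = ((4 - 1) - 3) - 1*10 = (3 - 3) - 10 = 0 - 10 = -10)
m(-8, 10)*((16 - 19)/(-47 + 72)) - 136 = -10*(16 - 19)/(-47 + 72) - 136 = -(-30)/25 - 136 = -10*(-3/25) - 136 = 6/5 - 136 = -674/5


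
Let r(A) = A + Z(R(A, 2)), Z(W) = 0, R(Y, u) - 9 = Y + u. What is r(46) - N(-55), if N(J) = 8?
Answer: 38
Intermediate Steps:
R(Y, u) = 9 + Y + u (R(Y, u) = 9 + (Y + u) = 9 + Y + u)
r(A) = A (r(A) = A + 0 = A)
r(46) - N(-55) = 46 - 1*8 = 46 - 8 = 38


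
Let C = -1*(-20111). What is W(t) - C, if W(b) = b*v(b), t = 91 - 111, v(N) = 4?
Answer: -20191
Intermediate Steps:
t = -20
C = 20111
W(b) = 4*b (W(b) = b*4 = 4*b)
W(t) - C = 4*(-20) - 1*20111 = -80 - 20111 = -20191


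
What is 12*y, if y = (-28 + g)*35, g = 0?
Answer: -11760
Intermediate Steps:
y = -980 (y = (-28 + 0)*35 = -28*35 = -980)
12*y = 12*(-980) = -11760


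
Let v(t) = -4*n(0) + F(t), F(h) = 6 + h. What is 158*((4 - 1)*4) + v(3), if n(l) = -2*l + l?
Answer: 1905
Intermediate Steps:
n(l) = -l
v(t) = 6 + t (v(t) = -(-4)*0 + (6 + t) = -4*0 + (6 + t) = 0 + (6 + t) = 6 + t)
158*((4 - 1)*4) + v(3) = 158*((4 - 1)*4) + (6 + 3) = 158*(3*4) + 9 = 158*12 + 9 = 1896 + 9 = 1905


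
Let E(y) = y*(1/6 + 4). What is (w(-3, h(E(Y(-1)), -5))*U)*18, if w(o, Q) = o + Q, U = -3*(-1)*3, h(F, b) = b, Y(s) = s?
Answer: -1296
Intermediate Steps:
E(y) = 25*y/6 (E(y) = y*(⅙ + 4) = y*(25/6) = 25*y/6)
U = 9 (U = 3*3 = 9)
w(o, Q) = Q + o
(w(-3, h(E(Y(-1)), -5))*U)*18 = ((-5 - 3)*9)*18 = -8*9*18 = -72*18 = -1296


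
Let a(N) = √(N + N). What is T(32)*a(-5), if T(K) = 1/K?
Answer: I*√10/32 ≈ 0.098821*I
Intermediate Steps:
a(N) = √2*√N (a(N) = √(2*N) = √2*√N)
T(32)*a(-5) = (√2*√(-5))/32 = (√2*(I*√5))/32 = (I*√10)/32 = I*√10/32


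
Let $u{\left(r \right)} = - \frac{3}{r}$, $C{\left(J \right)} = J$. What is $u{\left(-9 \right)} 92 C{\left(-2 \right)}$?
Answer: $- \frac{184}{3} \approx -61.333$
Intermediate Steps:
$u{\left(-9 \right)} 92 C{\left(-2 \right)} = - \frac{3}{-9} \cdot 92 \left(-2\right) = \left(-3\right) \left(- \frac{1}{9}\right) 92 \left(-2\right) = \frac{1}{3} \cdot 92 \left(-2\right) = \frac{92}{3} \left(-2\right) = - \frac{184}{3}$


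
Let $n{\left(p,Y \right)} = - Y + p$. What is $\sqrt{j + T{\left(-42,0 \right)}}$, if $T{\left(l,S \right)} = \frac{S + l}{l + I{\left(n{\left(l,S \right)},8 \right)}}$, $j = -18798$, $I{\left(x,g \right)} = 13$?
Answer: $\frac{10 i \sqrt{158079}}{29} \approx 137.1 i$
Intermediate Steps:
$n{\left(p,Y \right)} = p - Y$
$T{\left(l,S \right)} = \frac{S + l}{13 + l}$ ($T{\left(l,S \right)} = \frac{S + l}{l + 13} = \frac{S + l}{13 + l}$)
$\sqrt{j + T{\left(-42,0 \right)}} = \sqrt{-18798 + \frac{0 - 42}{13 - 42}} = \sqrt{-18798 + \frac{1}{-29} \left(-42\right)} = \sqrt{-18798 - - \frac{42}{29}} = \sqrt{-18798 + \frac{42}{29}} = \sqrt{- \frac{545100}{29}} = \frac{10 i \sqrt{158079}}{29}$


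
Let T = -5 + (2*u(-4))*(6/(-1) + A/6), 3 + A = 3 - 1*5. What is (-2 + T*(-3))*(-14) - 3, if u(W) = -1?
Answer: 389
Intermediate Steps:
A = -5 (A = -3 + (3 - 1*5) = -3 + (3 - 5) = -3 - 2 = -5)
T = 26/3 (T = -5 + (2*(-1))*(6/(-1) - 5/6) = -5 - 2*(6*(-1) - 5*1/6) = -5 - 2*(-6 - 5/6) = -5 - 2*(-41/6) = -5 + 41/3 = 26/3 ≈ 8.6667)
(-2 + T*(-3))*(-14) - 3 = (-2 + (26/3)*(-3))*(-14) - 3 = (-2 - 26)*(-14) - 3 = -28*(-14) - 3 = 392 - 3 = 389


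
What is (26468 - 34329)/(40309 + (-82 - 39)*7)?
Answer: -7861/39462 ≈ -0.19920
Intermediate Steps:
(26468 - 34329)/(40309 + (-82 - 39)*7) = -7861/(40309 - 121*7) = -7861/(40309 - 847) = -7861/39462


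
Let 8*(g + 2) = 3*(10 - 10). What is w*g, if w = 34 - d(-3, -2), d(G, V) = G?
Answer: -74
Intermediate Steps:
g = -2 (g = -2 + (3*(10 - 10))/8 = -2 + (3*0)/8 = -2 + (1/8)*0 = -2 + 0 = -2)
w = 37 (w = 34 - 1*(-3) = 34 + 3 = 37)
w*g = 37*(-2) = -74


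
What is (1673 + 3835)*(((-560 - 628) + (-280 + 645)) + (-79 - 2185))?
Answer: -17003196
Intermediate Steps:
(1673 + 3835)*(((-560 - 628) + (-280 + 645)) + (-79 - 2185)) = 5508*((-1188 + 365) - 2264) = 5508*(-823 - 2264) = 5508*(-3087) = -17003196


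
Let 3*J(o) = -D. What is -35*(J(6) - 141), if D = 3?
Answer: 4970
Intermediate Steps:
J(o) = -1 (J(o) = (-1*3)/3 = (⅓)*(-3) = -1)
-35*(J(6) - 141) = -35*(-1 - 141) = -35*(-142) = 4970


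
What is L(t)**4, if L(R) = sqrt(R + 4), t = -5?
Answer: 1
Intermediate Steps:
L(R) = sqrt(4 + R)
L(t)**4 = (sqrt(4 - 5))**4 = (sqrt(-1))**4 = I**4 = 1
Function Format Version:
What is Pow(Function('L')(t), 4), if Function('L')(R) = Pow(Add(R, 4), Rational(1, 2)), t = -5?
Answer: 1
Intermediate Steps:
Function('L')(R) = Pow(Add(4, R), Rational(1, 2))
Pow(Function('L')(t), 4) = Pow(Pow(Add(4, -5), Rational(1, 2)), 4) = Pow(Pow(-1, Rational(1, 2)), 4) = Pow(I, 4) = 1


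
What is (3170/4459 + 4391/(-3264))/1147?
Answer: -9232589/16693639872 ≈ -0.00055306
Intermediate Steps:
(3170/4459 + 4391/(-3264))/1147 = (3170*(1/4459) + 4391*(-1/3264))*(1/1147) = (3170/4459 - 4391/3264)*(1/1147) = -9232589/14554176*1/1147 = -9232589/16693639872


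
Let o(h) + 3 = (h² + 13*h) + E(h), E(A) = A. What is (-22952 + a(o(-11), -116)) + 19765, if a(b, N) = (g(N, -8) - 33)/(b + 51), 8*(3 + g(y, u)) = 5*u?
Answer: -47846/15 ≈ -3189.7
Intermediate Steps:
g(y, u) = -3 + 5*u/8 (g(y, u) = -3 + (5*u)/8 = -3 + 5*u/8)
o(h) = -3 + h² + 14*h (o(h) = -3 + ((h² + 13*h) + h) = -3 + (h² + 14*h) = -3 + h² + 14*h)
a(b, N) = -41/(51 + b) (a(b, N) = ((-3 + (5/8)*(-8)) - 33)/(b + 51) = ((-3 - 5) - 33)/(51 + b) = (-8 - 33)/(51 + b) = -41/(51 + b))
(-22952 + a(o(-11), -116)) + 19765 = (-22952 - 41/(51 + (-3 + (-11)² + 14*(-11)))) + 19765 = (-22952 - 41/(51 + (-3 + 121 - 154))) + 19765 = (-22952 - 41/(51 - 36)) + 19765 = (-22952 - 41/15) + 19765 = -344321/15 + 19765 = -47846/15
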